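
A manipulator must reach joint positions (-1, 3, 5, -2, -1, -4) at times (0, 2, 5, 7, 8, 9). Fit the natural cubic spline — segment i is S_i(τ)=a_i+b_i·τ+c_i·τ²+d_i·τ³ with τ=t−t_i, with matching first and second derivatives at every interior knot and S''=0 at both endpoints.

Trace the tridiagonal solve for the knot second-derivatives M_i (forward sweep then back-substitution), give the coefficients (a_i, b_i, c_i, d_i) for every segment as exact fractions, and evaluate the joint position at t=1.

  seg 0: a=-1 b=10793/5799 c=0 d=805/23196
  seg 1: a=3 b=13208/5799 c=805/3866 d=-2881/11598
  seg 2: a=5 b=-36881/11598 c=-3919/1933 d=10829/11598
  seg 3: a=-2 b=-989/11598 c=6910/1933 d=-28873/11598
  seg 4: a=-1 b=-2344/5799 c=-15053/3866 d=15053/11598
S(1) = 6927/7732

Δ: Δ0=2, Δ1=2/3, Δ2=-7/2, Δ3=1, Δ4=-3
row 1: diag=10, rhs=-8; c'=3/10, d'=-4/5
row 2: denom=10−3·3/10=91/10; d'=(-25−3·-4/5)/(91/10)=-226/91
row 3: denom=6−2·20/91=506/91; d'=(27−2·-226/91)/(506/91)=2909/506
row 4: denom=4−1·91/506=1933/506; d'=(-24−1·2909/506)/(1933/506)=-15053/1933
back: M4=-15053/1933
back: M3=2909/506−91/506·-15053/1933=13820/1933
back: M2=-226/91−20/91·13820/1933=-7838/1933
back: M1=-4/5−3/10·-7838/1933=805/1933
M: M0=0, M1=805/1933, M2=-7838/1933, M3=13820/1933, M4=-15053/1933, M5=0
seg 0: a=-1, c=M0/2=0, d=(M1−M0)/(6·2)=805/23196, b=Δ0−h0·(2M0+M1)/6=10793/5799
seg 1: a=3, c=M1/2=805/3866, d=(M2−M1)/(6·3)=-2881/11598, b=Δ1−h1·(2M1+M2)/6=13208/5799
seg 2: a=5, c=M2/2=-3919/1933, d=(M3−M2)/(6·2)=10829/11598, b=Δ2−h2·(2M2+M3)/6=-36881/11598
seg 3: a=-2, c=M3/2=6910/1933, d=(M4−M3)/(6·1)=-28873/11598, b=Δ3−h3·(2M3+M4)/6=-989/11598
seg 4: a=-1, c=M4/2=-15053/3866, d=(M5−M4)/(6·1)=15053/11598, b=Δ4−h4·(2M4+M5)/6=-2344/5799
t_q=1 → seg 0, τ=1; S=-1+10793/5799·τ+0·τ²+805/23196·τ³=6927/7732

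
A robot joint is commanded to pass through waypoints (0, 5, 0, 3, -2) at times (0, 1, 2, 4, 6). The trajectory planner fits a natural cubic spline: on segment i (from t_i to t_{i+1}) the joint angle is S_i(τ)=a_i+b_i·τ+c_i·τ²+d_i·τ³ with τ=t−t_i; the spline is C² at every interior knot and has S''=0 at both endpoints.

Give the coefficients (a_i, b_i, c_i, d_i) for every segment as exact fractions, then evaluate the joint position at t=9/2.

Δ: Δ0=5, Δ1=-5, Δ2=3/2, Δ3=-5/2
row 1: diag=4, rhs=-60; c'=1/4, d'=-15
row 2: denom=6−1·1/4=23/4; d'=(39−1·-15)/(23/4)=216/23
row 3: denom=8−2·8/23=168/23; d'=(-24−2·216/23)/(168/23)=-41/7
back: M3=-41/7
back: M2=216/23−8/23·-41/7=80/7
back: M1=-15−1/4·80/7=-125/7
M: M0=0, M1=-125/7, M2=80/7, M3=-41/7, M4=0
seg 0: a=0, c=M0/2=0, d=(M1−M0)/(6·1)=-125/42, b=Δ0−h0·(2M0+M1)/6=335/42
seg 1: a=5, c=M1/2=-125/14, d=(M2−M1)/(6·1)=205/42, b=Δ1−h1·(2M1+M2)/6=-20/21
seg 2: a=0, c=M2/2=40/7, d=(M3−M2)/(6·2)=-121/84, b=Δ2−h2·(2M2+M3)/6=-25/6
seg 3: a=3, c=M3/2=-41/14, d=(M4−M3)/(6·2)=41/84, b=Δ3−h3·(2M3+M4)/6=59/42
t_q=9/2 → seg 3, τ=1/2; S=3+59/42·τ+-41/14·τ²+41/84·τ³=97/32

  seg 0: a=0 b=335/42 c=0 d=-125/42
  seg 1: a=5 b=-20/21 c=-125/14 d=205/42
  seg 2: a=0 b=-25/6 c=40/7 d=-121/84
  seg 3: a=3 b=59/42 c=-41/14 d=41/84
S(9/2) = 97/32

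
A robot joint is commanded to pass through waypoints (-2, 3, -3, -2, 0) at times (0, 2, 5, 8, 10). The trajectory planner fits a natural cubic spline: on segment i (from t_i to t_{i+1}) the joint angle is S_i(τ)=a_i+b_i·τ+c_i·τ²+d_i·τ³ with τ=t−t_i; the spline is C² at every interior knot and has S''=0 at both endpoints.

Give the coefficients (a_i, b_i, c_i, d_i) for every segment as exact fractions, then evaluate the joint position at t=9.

  seg 0: a=-2 b=3677/1020 c=0 d=-1127/4080
  seg 1: a=3 b=74/255 c=-1127/680 d=5471/18360
  seg 2: a=-3 b=-193/120 c=209/204 d=-2309/18360
  seg 3: a=-2 b=583/510 c=-73/680 d=73/4080
S(9) = -1287/1360

Δ: Δ0=5/2, Δ1=-2, Δ2=1/3, Δ3=1
row 1: diag=10, rhs=-27; c'=3/10, d'=-27/10
row 2: denom=12−3·3/10=111/10; d'=(14−3·-27/10)/(111/10)=221/111
row 3: denom=10−3·10/37=340/37; d'=(4−3·221/111)/(340/37)=-73/340
back: M3=-73/340
back: M2=221/111−10/37·-73/340=209/102
back: M1=-27/10−3/10·209/102=-1127/340
M: M0=0, M1=-1127/340, M2=209/102, M3=-73/340, M4=0
seg 0: a=-2, c=M0/2=0, d=(M1−M0)/(6·2)=-1127/4080, b=Δ0−h0·(2M0+M1)/6=3677/1020
seg 1: a=3, c=M1/2=-1127/680, d=(M2−M1)/(6·3)=5471/18360, b=Δ1−h1·(2M1+M2)/6=74/255
seg 2: a=-3, c=M2/2=209/204, d=(M3−M2)/(6·3)=-2309/18360, b=Δ2−h2·(2M2+M3)/6=-193/120
seg 3: a=-2, c=M3/2=-73/680, d=(M4−M3)/(6·2)=73/4080, b=Δ3−h3·(2M3+M4)/6=583/510
t_q=9 → seg 3, τ=1; S=-2+583/510·τ+-73/680·τ²+73/4080·τ³=-1287/1360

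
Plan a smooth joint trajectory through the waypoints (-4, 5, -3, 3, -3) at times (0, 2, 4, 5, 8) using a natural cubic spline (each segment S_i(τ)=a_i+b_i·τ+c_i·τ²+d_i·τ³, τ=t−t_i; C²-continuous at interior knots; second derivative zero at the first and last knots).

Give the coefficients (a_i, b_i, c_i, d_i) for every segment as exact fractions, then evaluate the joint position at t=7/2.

  seg 0: a=-4 b=2699/344 c=0 d=-1151/1376
  seg 1: a=5 b=-377/172 c=-3453/688 d=2831/1376
  seg 2: a=-3 b=833/344 c=315/43 d=-1289/344
  seg 3: a=3 b=1003/172 c=-1347/344 d=449/1032
S(7/2) = -29023/11008

Δ: Δ0=9/2, Δ1=-4, Δ2=6, Δ3=-2
row 1: diag=8, rhs=-51; c'=1/4, d'=-51/8
row 2: denom=6−2·1/4=11/2; d'=(60−2·-51/8)/(11/2)=291/22
row 3: denom=8−1·2/11=86/11; d'=(-48−1·291/22)/(86/11)=-1347/172
back: M3=-1347/172
back: M2=291/22−2/11·-1347/172=630/43
back: M1=-51/8−1/4·630/43=-3453/344
M: M0=0, M1=-3453/344, M2=630/43, M3=-1347/172, M4=0
seg 0: a=-4, c=M0/2=0, d=(M1−M0)/(6·2)=-1151/1376, b=Δ0−h0·(2M0+M1)/6=2699/344
seg 1: a=5, c=M1/2=-3453/688, d=(M2−M1)/(6·2)=2831/1376, b=Δ1−h1·(2M1+M2)/6=-377/172
seg 2: a=-3, c=M2/2=315/43, d=(M3−M2)/(6·1)=-1289/344, b=Δ2−h2·(2M2+M3)/6=833/344
seg 3: a=3, c=M3/2=-1347/344, d=(M4−M3)/(6·3)=449/1032, b=Δ3−h3·(2M3+M4)/6=1003/172
t_q=7/2 → seg 1, τ=3/2; S=5+-377/172·τ+-3453/688·τ²+2831/1376·τ³=-29023/11008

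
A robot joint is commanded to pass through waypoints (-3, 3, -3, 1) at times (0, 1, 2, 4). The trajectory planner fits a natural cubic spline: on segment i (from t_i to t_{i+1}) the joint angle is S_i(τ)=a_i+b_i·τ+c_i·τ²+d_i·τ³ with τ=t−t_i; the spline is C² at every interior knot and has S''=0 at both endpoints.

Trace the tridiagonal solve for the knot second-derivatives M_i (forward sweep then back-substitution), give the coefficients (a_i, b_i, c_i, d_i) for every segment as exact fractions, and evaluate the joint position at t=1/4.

  seg 0: a=-3 b=218/23 c=0 d=-80/23
  seg 1: a=3 b=-22/23 c=-240/23 d=124/23
  seg 2: a=-3 b=-130/23 c=132/23 d=-22/23
S(1/4) = -63/92

Δ: Δ0=6, Δ1=-6, Δ2=2
row 1: diag=4, rhs=-72; c'=1/4, d'=-18
row 2: denom=6−1·1/4=23/4; d'=(48−1·-18)/(23/4)=264/23
back: M2=264/23
back: M1=-18−1/4·264/23=-480/23
M: M0=0, M1=-480/23, M2=264/23, M3=0
seg 0: a=-3, c=M0/2=0, d=(M1−M0)/(6·1)=-80/23, b=Δ0−h0·(2M0+M1)/6=218/23
seg 1: a=3, c=M1/2=-240/23, d=(M2−M1)/(6·1)=124/23, b=Δ1−h1·(2M1+M2)/6=-22/23
seg 2: a=-3, c=M2/2=132/23, d=(M3−M2)/(6·2)=-22/23, b=Δ2−h2·(2M2+M3)/6=-130/23
t_q=1/4 → seg 0, τ=1/4; S=-3+218/23·τ+0·τ²+-80/23·τ³=-63/92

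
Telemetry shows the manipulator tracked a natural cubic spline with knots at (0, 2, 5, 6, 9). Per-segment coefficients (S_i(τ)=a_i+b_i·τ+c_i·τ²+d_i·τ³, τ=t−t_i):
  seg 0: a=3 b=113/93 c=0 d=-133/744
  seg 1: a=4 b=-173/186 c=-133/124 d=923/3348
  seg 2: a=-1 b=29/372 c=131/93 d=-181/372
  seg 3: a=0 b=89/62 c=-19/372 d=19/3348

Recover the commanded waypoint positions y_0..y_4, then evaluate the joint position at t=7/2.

y_0=3 y_1=4 y_2=-1 y_3=0 y_4=4
S(7/2) = 1113/992

y_0 = S_0(0) = a_0 = 3
y_1 = S_1(0) = a_1 = 4
y_2 = S_2(0) = a_2 = -1
y_3 = S_3(0) = a_3 = 0
y_4 = S_3(3) = 4
t_q=7/2 is in segment 1 (τ=3/2); S_1(τ)=1113/992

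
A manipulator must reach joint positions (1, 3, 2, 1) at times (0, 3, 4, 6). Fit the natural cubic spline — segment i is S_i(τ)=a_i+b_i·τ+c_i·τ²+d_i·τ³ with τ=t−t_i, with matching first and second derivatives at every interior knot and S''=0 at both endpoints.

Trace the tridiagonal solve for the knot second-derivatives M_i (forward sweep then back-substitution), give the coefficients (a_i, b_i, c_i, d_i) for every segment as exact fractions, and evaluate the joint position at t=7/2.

  seg 0: a=1 b=377/282 c=0 d=-7/94
  seg 1: a=3 b=-95/141 c=-63/94 d=97/282
  seg 2: a=2 b=-277/282 c=17/47 d=-17/282
S(7/2) = 1909/752

Δ: Δ0=2/3, Δ1=-1, Δ2=-1/2
row 1: diag=8, rhs=-10; c'=1/8, d'=-5/4
row 2: denom=6−1·1/8=47/8; d'=(3−1·-5/4)/(47/8)=34/47
back: M2=34/47
back: M1=-5/4−1/8·34/47=-63/47
M: M0=0, M1=-63/47, M2=34/47, M3=0
seg 0: a=1, c=M0/2=0, d=(M1−M0)/(6·3)=-7/94, b=Δ0−h0·(2M0+M1)/6=377/282
seg 1: a=3, c=M1/2=-63/94, d=(M2−M1)/(6·1)=97/282, b=Δ1−h1·(2M1+M2)/6=-95/141
seg 2: a=2, c=M2/2=17/47, d=(M3−M2)/(6·2)=-17/282, b=Δ2−h2·(2M2+M3)/6=-277/282
t_q=7/2 → seg 1, τ=1/2; S=3+-95/141·τ+-63/94·τ²+97/282·τ³=1909/752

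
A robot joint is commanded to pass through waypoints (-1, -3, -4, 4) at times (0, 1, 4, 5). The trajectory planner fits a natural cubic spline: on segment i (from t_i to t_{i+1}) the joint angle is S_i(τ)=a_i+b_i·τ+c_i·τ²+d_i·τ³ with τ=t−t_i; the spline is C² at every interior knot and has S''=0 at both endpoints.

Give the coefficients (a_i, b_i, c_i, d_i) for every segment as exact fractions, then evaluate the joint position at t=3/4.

Δ: Δ0=-2, Δ1=-1/3, Δ2=8
row 1: diag=8, rhs=10; c'=3/8, d'=5/4
row 2: denom=8−3·3/8=55/8; d'=(50−3·5/4)/(55/8)=74/11
back: M2=74/11
back: M1=5/4−3/8·74/11=-14/11
M: M0=0, M1=-14/11, M2=74/11, M3=0
seg 0: a=-1, c=M0/2=0, d=(M1−M0)/(6·1)=-7/33, b=Δ0−h0·(2M0+M1)/6=-59/33
seg 1: a=-3, c=M1/2=-7/11, d=(M2−M1)/(6·3)=4/9, b=Δ1−h1·(2M1+M2)/6=-80/33
seg 2: a=-4, c=M2/2=37/11, d=(M3−M2)/(6·1)=-37/33, b=Δ2−h2·(2M2+M3)/6=190/33
t_q=3/4 → seg 0, τ=3/4; S=-1+-59/33·τ+0·τ²+-7/33·τ³=-1711/704

  seg 0: a=-1 b=-59/33 c=0 d=-7/33
  seg 1: a=-3 b=-80/33 c=-7/11 d=4/9
  seg 2: a=-4 b=190/33 c=37/11 d=-37/33
S(3/4) = -1711/704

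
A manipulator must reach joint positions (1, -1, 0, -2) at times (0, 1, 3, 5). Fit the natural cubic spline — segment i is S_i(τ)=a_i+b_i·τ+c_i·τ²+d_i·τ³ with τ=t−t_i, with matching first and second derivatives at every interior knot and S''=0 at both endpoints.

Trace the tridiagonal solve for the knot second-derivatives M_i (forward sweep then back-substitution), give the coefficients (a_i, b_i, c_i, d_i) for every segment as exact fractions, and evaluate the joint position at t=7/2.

Δ: Δ0=-2, Δ1=1/2, Δ2=-1
row 1: diag=6, rhs=15; c'=1/3, d'=5/2
row 2: denom=8−2·1/3=22/3; d'=(-9−2·5/2)/(22/3)=-21/11
back: M2=-21/11
back: M1=5/2−1/3·-21/11=69/22
M: M0=0, M1=69/22, M2=-21/11, M3=0
seg 0: a=1, c=M0/2=0, d=(M1−M0)/(6·1)=23/44, b=Δ0−h0·(2M0+M1)/6=-111/44
seg 1: a=-1, c=M1/2=69/44, d=(M2−M1)/(6·2)=-37/88, b=Δ1−h1·(2M1+M2)/6=-21/22
seg 2: a=0, c=M2/2=-21/22, d=(M3−M2)/(6·2)=7/44, b=Δ2−h2·(2M2+M3)/6=3/11
t_q=7/2 → seg 2, τ=1/2; S=0+3/11·τ+-21/22·τ²+7/44·τ³=-29/352

  seg 0: a=1 b=-111/44 c=0 d=23/44
  seg 1: a=-1 b=-21/22 c=69/44 d=-37/88
  seg 2: a=0 b=3/11 c=-21/22 d=7/44
S(7/2) = -29/352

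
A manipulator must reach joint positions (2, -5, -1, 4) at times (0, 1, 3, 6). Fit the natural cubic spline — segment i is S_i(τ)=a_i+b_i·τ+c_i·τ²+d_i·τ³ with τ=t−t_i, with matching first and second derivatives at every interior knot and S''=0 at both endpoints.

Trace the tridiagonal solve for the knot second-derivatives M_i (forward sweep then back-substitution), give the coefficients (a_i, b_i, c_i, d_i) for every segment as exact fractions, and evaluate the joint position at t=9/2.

  seg 0: a=2 b=-181/21 c=0 d=34/21
  seg 1: a=-5 b=-79/21 c=34/7 d=-83/84
  seg 2: a=-1 b=80/21 c=-15/14 d=5/42
S(9/2) = 303/112

Δ: Δ0=-7, Δ1=2, Δ2=5/3
row 1: diag=6, rhs=54; c'=1/3, d'=9
row 2: denom=10−2·1/3=28/3; d'=(-2−2·9)/(28/3)=-15/7
back: M2=-15/7
back: M1=9−1/3·-15/7=68/7
M: M0=0, M1=68/7, M2=-15/7, M3=0
seg 0: a=2, c=M0/2=0, d=(M1−M0)/(6·1)=34/21, b=Δ0−h0·(2M0+M1)/6=-181/21
seg 1: a=-5, c=M1/2=34/7, d=(M2−M1)/(6·2)=-83/84, b=Δ1−h1·(2M1+M2)/6=-79/21
seg 2: a=-1, c=M2/2=-15/14, d=(M3−M2)/(6·3)=5/42, b=Δ2−h2·(2M2+M3)/6=80/21
t_q=9/2 → seg 2, τ=3/2; S=-1+80/21·τ+-15/14·τ²+5/42·τ³=303/112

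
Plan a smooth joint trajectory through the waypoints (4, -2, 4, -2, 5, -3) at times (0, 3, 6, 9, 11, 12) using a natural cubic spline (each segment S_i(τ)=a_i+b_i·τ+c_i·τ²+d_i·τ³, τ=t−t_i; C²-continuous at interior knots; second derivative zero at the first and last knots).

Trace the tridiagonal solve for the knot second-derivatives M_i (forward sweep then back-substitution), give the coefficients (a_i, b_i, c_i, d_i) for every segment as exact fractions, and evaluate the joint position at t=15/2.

  seg 0: a=4 b=-43/12 c=0 d=19/108
  seg 1: a=-2 b=7/6 c=19/12 d=-47/108
  seg 2: a=4 b=-13/12 c=-7/3 d=73/108
  seg 3: a=-2 b=19/6 c=15/4 d=-43/24
  seg 4: a=5 b=-10/3 c=-7 d=7/3
S(15/2) = -19/32

Δ: Δ0=-2, Δ1=2, Δ2=-2, Δ3=7/2, Δ4=-8
row 1: diag=12, rhs=24; c'=1/4, d'=2
row 2: denom=12−3·1/4=45/4; d'=(-24−3·2)/(45/4)=-8/3
row 3: denom=10−3·4/15=46/5; d'=(33−3·-8/3)/(46/5)=205/46
row 4: denom=6−2·5/23=128/23; d'=(-69−2·205/46)/(128/23)=-14
back: M4=-14
back: M3=205/46−5/23·-14=15/2
back: M2=-8/3−4/15·15/2=-14/3
back: M1=2−1/4·-14/3=19/6
M: M0=0, M1=19/6, M2=-14/3, M3=15/2, M4=-14, M5=0
seg 0: a=4, c=M0/2=0, d=(M1−M0)/(6·3)=19/108, b=Δ0−h0·(2M0+M1)/6=-43/12
seg 1: a=-2, c=M1/2=19/12, d=(M2−M1)/(6·3)=-47/108, b=Δ1−h1·(2M1+M2)/6=7/6
seg 2: a=4, c=M2/2=-7/3, d=(M3−M2)/(6·3)=73/108, b=Δ2−h2·(2M2+M3)/6=-13/12
seg 3: a=-2, c=M3/2=15/4, d=(M4−M3)/(6·2)=-43/24, b=Δ3−h3·(2M3+M4)/6=19/6
seg 4: a=5, c=M4/2=-7, d=(M5−M4)/(6·1)=7/3, b=Δ4−h4·(2M4+M5)/6=-10/3
t_q=15/2 → seg 2, τ=3/2; S=4+-13/12·τ+-7/3·τ²+73/108·τ³=-19/32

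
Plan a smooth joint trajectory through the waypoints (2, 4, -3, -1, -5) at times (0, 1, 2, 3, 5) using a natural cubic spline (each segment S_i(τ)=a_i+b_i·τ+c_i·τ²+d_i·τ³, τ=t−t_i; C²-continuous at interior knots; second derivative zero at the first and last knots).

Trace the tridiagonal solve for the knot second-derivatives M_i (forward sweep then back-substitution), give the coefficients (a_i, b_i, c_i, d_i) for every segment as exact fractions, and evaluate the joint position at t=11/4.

Δ: Δ0=2, Δ1=-7, Δ2=2, Δ3=-2
row 1: diag=4, rhs=-54; c'=1/4, d'=-27/2
row 2: denom=4−1·1/4=15/4; d'=(54−1·-27/2)/(15/4)=18
row 3: denom=6−1·4/15=86/15; d'=(-24−1·18)/(86/15)=-315/43
back: M3=-315/43
back: M2=18−4/15·-315/43=858/43
back: M1=-27/2−1/4·858/43=-795/43
M: M0=0, M1=-795/43, M2=858/43, M3=-315/43, M4=0
seg 0: a=2, c=M0/2=0, d=(M1−M0)/(6·1)=-265/86, b=Δ0−h0·(2M0+M1)/6=437/86
seg 1: a=4, c=M1/2=-795/86, d=(M2−M1)/(6·1)=551/86, b=Δ1−h1·(2M1+M2)/6=-179/43
seg 2: a=-3, c=M2/2=429/43, d=(M3−M2)/(6·1)=-391/86, b=Δ2−h2·(2M2+M3)/6=-295/86
seg 3: a=-1, c=M3/2=-315/86, d=(M4−M3)/(6·2)=105/172, b=Δ3−h3·(2M3+M4)/6=124/43
t_q=11/4 → seg 2, τ=3/4; S=-3+-295/86·τ+429/43·τ²+-391/86·τ³=-10341/5504

  seg 0: a=2 b=437/86 c=0 d=-265/86
  seg 1: a=4 b=-179/43 c=-795/86 d=551/86
  seg 2: a=-3 b=-295/86 c=429/43 d=-391/86
  seg 3: a=-1 b=124/43 c=-315/86 d=105/172
S(11/4) = -10341/5504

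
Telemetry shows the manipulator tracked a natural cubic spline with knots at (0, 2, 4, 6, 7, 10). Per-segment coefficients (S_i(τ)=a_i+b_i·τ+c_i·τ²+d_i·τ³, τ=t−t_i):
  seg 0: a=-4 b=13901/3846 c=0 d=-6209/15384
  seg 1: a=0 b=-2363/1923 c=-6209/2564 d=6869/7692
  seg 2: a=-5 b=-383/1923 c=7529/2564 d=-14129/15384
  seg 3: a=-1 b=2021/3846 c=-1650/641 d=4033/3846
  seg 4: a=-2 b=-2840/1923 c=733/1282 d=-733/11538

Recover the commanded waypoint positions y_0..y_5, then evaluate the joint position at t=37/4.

y_0=-4 y_1=0 y_2=-5 y_3=-1 y_4=-2 y_5=-3
S(37/4) = -258617/82048

y_0 = S_0(0) = a_0 = -4
y_1 = S_1(0) = a_1 = 0
y_2 = S_2(0) = a_2 = -5
y_3 = S_3(0) = a_3 = -1
y_4 = S_4(0) = a_4 = -2
y_5 = S_4(3) = -3
t_q=37/4 is in segment 4 (τ=9/4); S_4(τ)=-258617/82048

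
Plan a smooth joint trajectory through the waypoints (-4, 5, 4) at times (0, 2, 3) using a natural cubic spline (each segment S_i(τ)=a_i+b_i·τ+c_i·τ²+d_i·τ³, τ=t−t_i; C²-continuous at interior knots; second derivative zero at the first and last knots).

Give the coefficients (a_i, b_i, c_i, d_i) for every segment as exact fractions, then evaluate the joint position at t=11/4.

Δ: Δ0=9/2, Δ1=-1
row 1: diag=6, rhs=-33; c'=1/6, d'=-11/2
back: M1=-11/2
M: M0=0, M1=-11/2, M2=0
seg 0: a=-4, c=M0/2=0, d=(M1−M0)/(6·2)=-11/24, b=Δ0−h0·(2M0+M1)/6=19/3
seg 1: a=5, c=M1/2=-11/4, d=(M2−M1)/(6·1)=11/12, b=Δ1−h1·(2M1+M2)/6=5/6
t_q=11/4 → seg 1, τ=3/4; S=5+5/6·τ+-11/4·τ²+11/12·τ³=1143/256

  seg 0: a=-4 b=19/3 c=0 d=-11/24
  seg 1: a=5 b=5/6 c=-11/4 d=11/12
S(11/4) = 1143/256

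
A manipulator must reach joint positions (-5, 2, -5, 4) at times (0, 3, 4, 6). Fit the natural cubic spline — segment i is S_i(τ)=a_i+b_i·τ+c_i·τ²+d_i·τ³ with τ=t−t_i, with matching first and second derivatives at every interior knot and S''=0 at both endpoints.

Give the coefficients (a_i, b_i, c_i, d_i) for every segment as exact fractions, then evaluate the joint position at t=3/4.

Δ: Δ0=7/3, Δ1=-7, Δ2=9/2
row 1: diag=8, rhs=-56; c'=1/8, d'=-7
row 2: denom=6−1·1/8=47/8; d'=(69−1·-7)/(47/8)=608/47
back: M2=608/47
back: M1=-7−1/8·608/47=-405/47
M: M0=0, M1=-405/47, M2=608/47, M3=0
seg 0: a=-5, c=M0/2=0, d=(M1−M0)/(6·3)=-45/94, b=Δ0−h0·(2M0+M1)/6=1873/282
seg 1: a=2, c=M1/2=-405/94, d=(M2−M1)/(6·1)=1013/282, b=Δ1−h1·(2M1+M2)/6=-886/141
seg 2: a=-5, c=M2/2=304/47, d=(M3−M2)/(6·2)=-152/141, b=Δ2−h2·(2M2+M3)/6=-1163/282
t_q=3/4 → seg 0, τ=3/4; S=-5+1873/282·τ+0·τ²+-45/94·τ³=-1327/6016

  seg 0: a=-5 b=1873/282 c=0 d=-45/94
  seg 1: a=2 b=-886/141 c=-405/94 d=1013/282
  seg 2: a=-5 b=-1163/282 c=304/47 d=-152/141
S(3/4) = -1327/6016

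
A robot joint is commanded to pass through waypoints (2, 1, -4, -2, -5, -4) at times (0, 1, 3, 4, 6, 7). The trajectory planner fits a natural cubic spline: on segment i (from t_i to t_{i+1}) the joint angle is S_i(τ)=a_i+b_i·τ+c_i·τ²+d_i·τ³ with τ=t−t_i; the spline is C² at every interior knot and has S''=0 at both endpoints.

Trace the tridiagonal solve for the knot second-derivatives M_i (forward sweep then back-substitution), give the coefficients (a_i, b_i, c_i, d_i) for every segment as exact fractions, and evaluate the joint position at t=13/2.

Δ: Δ0=-1, Δ1=-5/2, Δ2=2, Δ3=-3/2, Δ4=1
row 1: diag=6, rhs=-9; c'=1/3, d'=-3/2
row 2: denom=6−2·1/3=16/3; d'=(27−2·-3/2)/(16/3)=45/8
row 3: denom=6−1·3/16=93/16; d'=(-21−1·45/8)/(93/16)=-142/31
row 4: denom=6−2·32/93=494/93; d'=(15−2·-142/31)/(494/93)=2247/494
back: M4=2247/494
back: M3=-142/31−32/93·2247/494=-1518/247
back: M2=45/8−3/16·-1518/247=1674/247
back: M1=-3/2−1/3·1674/247=-1857/494
M: M0=0, M1=-1857/494, M2=1674/247, M3=-1518/247, M4=2247/494, M5=0
seg 0: a=2, c=M0/2=0, d=(M1−M0)/(6·1)=-619/988, b=Δ0−h0·(2M0+M1)/6=-369/988
seg 1: a=1, c=M1/2=-1857/988, d=(M2−M1)/(6·2)=1735/1976, b=Δ1−h1·(2M1+M2)/6=-1113/494
seg 2: a=-4, c=M2/2=837/247, d=(M3−M2)/(6·1)=-28/13, b=Δ2−h2·(2M2+M3)/6=189/247
seg 3: a=-2, c=M3/2=-759/247, d=(M4−M3)/(6·2)=1761/1976, b=Δ3−h3·(2M3+M4)/6=267/247
seg 4: a=-5, c=M4/2=2247/988, d=(M5−M4)/(6·1)=-749/988, b=Δ4−h4·(2M4+M5)/6=-255/494
t_q=13/2 → seg 4, τ=1/2; S=-5+-255/494·τ+2247/988·τ²+-749/988·τ³=-37815/7904

  seg 0: a=2 b=-369/988 c=0 d=-619/988
  seg 1: a=1 b=-1113/494 c=-1857/988 d=1735/1976
  seg 2: a=-4 b=189/247 c=837/247 d=-28/13
  seg 3: a=-2 b=267/247 c=-759/247 d=1761/1976
  seg 4: a=-5 b=-255/494 c=2247/988 d=-749/988
S(13/2) = -37815/7904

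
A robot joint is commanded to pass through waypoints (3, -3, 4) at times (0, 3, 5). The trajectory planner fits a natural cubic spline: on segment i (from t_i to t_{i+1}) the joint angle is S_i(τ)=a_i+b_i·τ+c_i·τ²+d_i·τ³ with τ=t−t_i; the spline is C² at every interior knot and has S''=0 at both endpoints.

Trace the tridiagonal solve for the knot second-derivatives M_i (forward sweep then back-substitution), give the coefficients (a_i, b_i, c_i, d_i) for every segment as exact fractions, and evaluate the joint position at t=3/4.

  seg 0: a=3 b=-73/20 c=0 d=11/60
  seg 1: a=-3 b=13/10 c=33/20 d=-11/40
S(3/4) = 87/256

Δ: Δ0=-2, Δ1=7/2
row 1: diag=10, rhs=33; c'=1/5, d'=33/10
back: M1=33/10
M: M0=0, M1=33/10, M2=0
seg 0: a=3, c=M0/2=0, d=(M1−M0)/(6·3)=11/60, b=Δ0−h0·(2M0+M1)/6=-73/20
seg 1: a=-3, c=M1/2=33/20, d=(M2−M1)/(6·2)=-11/40, b=Δ1−h1·(2M1+M2)/6=13/10
t_q=3/4 → seg 0, τ=3/4; S=3+-73/20·τ+0·τ²+11/60·τ³=87/256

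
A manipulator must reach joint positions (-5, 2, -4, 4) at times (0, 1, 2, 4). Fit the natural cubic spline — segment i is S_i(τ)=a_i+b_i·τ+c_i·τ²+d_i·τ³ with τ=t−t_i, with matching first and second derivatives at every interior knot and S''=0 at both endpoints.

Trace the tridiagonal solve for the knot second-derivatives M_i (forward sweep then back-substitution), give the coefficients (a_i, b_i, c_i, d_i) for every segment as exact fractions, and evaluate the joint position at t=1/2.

  seg 0: a=-5 b=249/23 c=0 d=-88/23
  seg 1: a=2 b=-15/23 c=-264/23 d=141/23
  seg 2: a=-4 b=-120/23 c=159/23 d=-53/46
S(1/2) = -3/46

Δ: Δ0=7, Δ1=-6, Δ2=4
row 1: diag=4, rhs=-78; c'=1/4, d'=-39/2
row 2: denom=6−1·1/4=23/4; d'=(60−1·-39/2)/(23/4)=318/23
back: M2=318/23
back: M1=-39/2−1/4·318/23=-528/23
M: M0=0, M1=-528/23, M2=318/23, M3=0
seg 0: a=-5, c=M0/2=0, d=(M1−M0)/(6·1)=-88/23, b=Δ0−h0·(2M0+M1)/6=249/23
seg 1: a=2, c=M1/2=-264/23, d=(M2−M1)/(6·1)=141/23, b=Δ1−h1·(2M1+M2)/6=-15/23
seg 2: a=-4, c=M2/2=159/23, d=(M3−M2)/(6·2)=-53/46, b=Δ2−h2·(2M2+M3)/6=-120/23
t_q=1/2 → seg 0, τ=1/2; S=-5+249/23·τ+0·τ²+-88/23·τ³=-3/46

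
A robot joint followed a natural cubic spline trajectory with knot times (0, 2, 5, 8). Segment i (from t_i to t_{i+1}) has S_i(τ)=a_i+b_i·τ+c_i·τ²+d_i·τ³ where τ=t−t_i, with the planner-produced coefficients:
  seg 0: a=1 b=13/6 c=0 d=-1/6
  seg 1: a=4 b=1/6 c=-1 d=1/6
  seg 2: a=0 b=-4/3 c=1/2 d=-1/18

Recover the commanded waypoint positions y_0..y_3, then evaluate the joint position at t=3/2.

y_0 = S_0(0) = a_0 = 1
y_1 = S_1(0) = a_1 = 4
y_2 = S_2(0) = a_2 = 0
y_3 = S_2(3) = -1
t_q=3/2 is in segment 0 (τ=3/2); S_0(τ)=59/16

y_0=1 y_1=4 y_2=0 y_3=-1
S(3/2) = 59/16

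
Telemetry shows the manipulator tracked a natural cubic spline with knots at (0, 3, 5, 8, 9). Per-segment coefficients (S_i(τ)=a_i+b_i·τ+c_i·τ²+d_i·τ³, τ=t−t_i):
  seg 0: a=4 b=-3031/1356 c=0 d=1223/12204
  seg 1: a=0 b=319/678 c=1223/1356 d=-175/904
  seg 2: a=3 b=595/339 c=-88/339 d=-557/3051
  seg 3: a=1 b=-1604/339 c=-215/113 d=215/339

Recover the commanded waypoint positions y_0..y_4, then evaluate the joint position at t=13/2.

y_0 = S_0(0) = a_0 = 4
y_1 = S_1(0) = a_1 = 0
y_2 = S_2(0) = a_2 = 3
y_3 = S_3(0) = a_3 = 1
y_4 = S_3(1) = -5
t_q=13/2 is in segment 2 (τ=3/2); S_2(τ)=4007/904

y_0=4 y_1=0 y_2=3 y_3=1 y_4=-5
S(13/2) = 4007/904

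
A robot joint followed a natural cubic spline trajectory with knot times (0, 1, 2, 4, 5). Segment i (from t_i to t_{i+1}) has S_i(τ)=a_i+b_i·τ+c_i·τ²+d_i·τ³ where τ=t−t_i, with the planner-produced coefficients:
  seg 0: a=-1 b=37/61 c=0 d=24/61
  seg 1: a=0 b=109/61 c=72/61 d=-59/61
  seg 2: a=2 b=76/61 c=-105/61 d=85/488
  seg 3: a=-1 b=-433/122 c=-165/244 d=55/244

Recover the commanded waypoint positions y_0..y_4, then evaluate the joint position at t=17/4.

y_0 = S_0(0) = a_0 = -1
y_1 = S_1(0) = a_1 = 0
y_2 = S_2(0) = a_2 = 2
y_3 = S_3(0) = a_3 = -1
y_4 = S_3(1) = -5
t_q=17/4 is in segment 3 (τ=1/4); S_3(τ)=-30077/15616

y_0=-1 y_1=0 y_2=2 y_3=-1 y_4=-5
S(17/4) = -30077/15616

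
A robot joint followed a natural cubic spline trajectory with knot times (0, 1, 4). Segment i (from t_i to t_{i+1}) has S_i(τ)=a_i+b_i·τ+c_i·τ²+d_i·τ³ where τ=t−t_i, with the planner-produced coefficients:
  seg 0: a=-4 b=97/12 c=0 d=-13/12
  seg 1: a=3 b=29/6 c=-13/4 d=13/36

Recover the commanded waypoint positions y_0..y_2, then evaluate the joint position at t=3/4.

y_0=-4 y_1=3 y_2=-2
S(3/4) = 411/256

y_0 = S_0(0) = a_0 = -4
y_1 = S_1(0) = a_1 = 3
y_2 = S_1(3) = -2
t_q=3/4 is in segment 0 (τ=3/4); S_0(τ)=411/256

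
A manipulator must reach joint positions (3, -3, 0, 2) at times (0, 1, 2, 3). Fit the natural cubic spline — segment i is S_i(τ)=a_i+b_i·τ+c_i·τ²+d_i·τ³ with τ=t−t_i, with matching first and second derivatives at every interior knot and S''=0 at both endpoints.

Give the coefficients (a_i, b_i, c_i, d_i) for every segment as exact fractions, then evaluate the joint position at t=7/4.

  seg 0: a=3 b=-127/15 c=0 d=37/15
  seg 1: a=-3 b=-16/15 c=37/5 d=-10/3
  seg 2: a=0 b=56/15 c=-13/5 d=13/15
S(7/4) = -167/160

Δ: Δ0=-6, Δ1=3, Δ2=2
row 1: diag=4, rhs=54; c'=1/4, d'=27/2
row 2: denom=4−1·1/4=15/4; d'=(-6−1·27/2)/(15/4)=-26/5
back: M2=-26/5
back: M1=27/2−1/4·-26/5=74/5
M: M0=0, M1=74/5, M2=-26/5, M3=0
seg 0: a=3, c=M0/2=0, d=(M1−M0)/(6·1)=37/15, b=Δ0−h0·(2M0+M1)/6=-127/15
seg 1: a=-3, c=M1/2=37/5, d=(M2−M1)/(6·1)=-10/3, b=Δ1−h1·(2M1+M2)/6=-16/15
seg 2: a=0, c=M2/2=-13/5, d=(M3−M2)/(6·1)=13/15, b=Δ2−h2·(2M2+M3)/6=56/15
t_q=7/4 → seg 1, τ=3/4; S=-3+-16/15·τ+37/5·τ²+-10/3·τ³=-167/160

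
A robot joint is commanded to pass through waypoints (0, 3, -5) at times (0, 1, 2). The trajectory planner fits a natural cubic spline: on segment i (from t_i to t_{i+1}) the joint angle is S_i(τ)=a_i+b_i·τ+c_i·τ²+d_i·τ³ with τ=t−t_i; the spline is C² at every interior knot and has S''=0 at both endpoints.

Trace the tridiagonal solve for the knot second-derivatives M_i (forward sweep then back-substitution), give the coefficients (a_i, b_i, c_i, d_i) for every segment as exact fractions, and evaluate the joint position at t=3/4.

  seg 0: a=0 b=23/4 c=0 d=-11/4
  seg 1: a=3 b=-5/2 c=-33/4 d=11/4
S(3/4) = 807/256

Δ: Δ0=3, Δ1=-8
row 1: diag=4, rhs=-66; c'=1/4, d'=-33/2
back: M1=-33/2
M: M0=0, M1=-33/2, M2=0
seg 0: a=0, c=M0/2=0, d=(M1−M0)/(6·1)=-11/4, b=Δ0−h0·(2M0+M1)/6=23/4
seg 1: a=3, c=M1/2=-33/4, d=(M2−M1)/(6·1)=11/4, b=Δ1−h1·(2M1+M2)/6=-5/2
t_q=3/4 → seg 0, τ=3/4; S=0+23/4·τ+0·τ²+-11/4·τ³=807/256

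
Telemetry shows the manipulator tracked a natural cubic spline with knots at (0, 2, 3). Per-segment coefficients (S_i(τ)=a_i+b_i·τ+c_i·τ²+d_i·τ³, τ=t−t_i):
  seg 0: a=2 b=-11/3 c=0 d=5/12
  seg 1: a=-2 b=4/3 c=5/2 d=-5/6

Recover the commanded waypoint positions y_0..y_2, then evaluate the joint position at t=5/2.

y_0=2 y_1=-2 y_2=1
S(5/2) = -13/16

y_0 = S_0(0) = a_0 = 2
y_1 = S_1(0) = a_1 = -2
y_2 = S_1(1) = 1
t_q=5/2 is in segment 1 (τ=1/2); S_1(τ)=-13/16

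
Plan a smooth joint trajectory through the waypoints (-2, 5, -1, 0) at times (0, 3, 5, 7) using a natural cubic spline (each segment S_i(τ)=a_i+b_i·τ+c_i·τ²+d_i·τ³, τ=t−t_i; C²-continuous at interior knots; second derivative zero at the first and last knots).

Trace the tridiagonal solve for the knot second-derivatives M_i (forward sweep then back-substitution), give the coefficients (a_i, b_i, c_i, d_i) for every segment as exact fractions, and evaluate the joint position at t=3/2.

Δ: Δ0=7/3, Δ1=-3, Δ2=1/2
row 1: diag=10, rhs=-32; c'=1/5, d'=-16/5
row 2: denom=8−2·1/5=38/5; d'=(21−2·-16/5)/(38/5)=137/38
back: M2=137/38
back: M1=-16/5−1/5·137/38=-149/38
M: M0=0, M1=-149/38, M2=137/38, M3=0
seg 0: a=-2, c=M0/2=0, d=(M1−M0)/(6·3)=-149/684, b=Δ0−h0·(2M0+M1)/6=979/228
seg 1: a=5, c=M1/2=-149/76, d=(M2−M1)/(6·2)=143/228, b=Δ1−h1·(2M1+M2)/6=-181/114
seg 2: a=-1, c=M2/2=137/76, d=(M3−M2)/(6·2)=-137/456, b=Δ2−h2·(2M2+M3)/6=-217/114
t_q=3/2 → seg 0, τ=3/2; S=-2+979/228·τ+0·τ²+-149/684·τ³=2253/608

  seg 0: a=-2 b=979/228 c=0 d=-149/684
  seg 1: a=5 b=-181/114 c=-149/76 d=143/228
  seg 2: a=-1 b=-217/114 c=137/76 d=-137/456
S(3/2) = 2253/608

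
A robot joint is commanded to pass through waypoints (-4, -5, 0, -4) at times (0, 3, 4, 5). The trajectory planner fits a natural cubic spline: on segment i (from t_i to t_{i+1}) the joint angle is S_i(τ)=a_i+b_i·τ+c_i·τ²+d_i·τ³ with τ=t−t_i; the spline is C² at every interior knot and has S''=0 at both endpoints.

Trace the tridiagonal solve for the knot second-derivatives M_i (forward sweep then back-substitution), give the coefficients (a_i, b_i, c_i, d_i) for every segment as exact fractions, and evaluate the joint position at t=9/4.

  seg 0: a=-4 b=-304/93 c=0 d=91/279
  seg 1: a=-5 b=515/93 c=91/31 d=-323/93
  seg 2: a=0 b=92/93 c=-232/31 d=232/93
S(9/4) = -15157/1984

Δ: Δ0=-1/3, Δ1=5, Δ2=-4
row 1: diag=8, rhs=32; c'=1/8, d'=4
row 2: denom=4−1·1/8=31/8; d'=(-54−1·4)/(31/8)=-464/31
back: M2=-464/31
back: M1=4−1/8·-464/31=182/31
M: M0=0, M1=182/31, M2=-464/31, M3=0
seg 0: a=-4, c=M0/2=0, d=(M1−M0)/(6·3)=91/279, b=Δ0−h0·(2M0+M1)/6=-304/93
seg 1: a=-5, c=M1/2=91/31, d=(M2−M1)/(6·1)=-323/93, b=Δ1−h1·(2M1+M2)/6=515/93
seg 2: a=0, c=M2/2=-232/31, d=(M3−M2)/(6·1)=232/93, b=Δ2−h2·(2M2+M3)/6=92/93
t_q=9/4 → seg 0, τ=9/4; S=-4+-304/93·τ+0·τ²+91/279·τ³=-15157/1984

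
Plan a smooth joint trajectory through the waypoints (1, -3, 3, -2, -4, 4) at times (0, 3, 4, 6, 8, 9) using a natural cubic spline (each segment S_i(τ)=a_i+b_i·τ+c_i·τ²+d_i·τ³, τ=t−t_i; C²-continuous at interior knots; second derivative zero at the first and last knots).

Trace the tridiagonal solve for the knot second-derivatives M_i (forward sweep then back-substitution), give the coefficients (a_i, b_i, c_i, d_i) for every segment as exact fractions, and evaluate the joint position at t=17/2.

Δ: Δ0=-4/3, Δ1=6, Δ2=-5/2, Δ3=-1, Δ4=8
row 1: diag=8, rhs=44; c'=1/8, d'=11/2
row 2: denom=6−1·1/8=47/8; d'=(-51−1·11/2)/(47/8)=-452/47
row 3: denom=8−2·16/47=344/47; d'=(9−2·-452/47)/(344/47)=1327/344
row 4: denom=6−2·47/172=469/86; d'=(54−2·1327/344)/(469/86)=7961/938
back: M4=7961/938
back: M3=1327/344−47/172·7961/938=1443/938
back: M2=-452/47−16/47·1443/938=-4756/469
back: M1=11/2−1/8·-4756/469=3174/469
M: M0=0, M1=3174/469, M2=-4756/469, M3=1443/938, M4=7961/938, M5=0
seg 0: a=1, c=M0/2=0, d=(M1−M0)/(6·3)=529/1407, b=Δ0−h0·(2M0+M1)/6=-6637/1407
seg 1: a=-3, c=M1/2=1587/469, d=(M2−M1)/(6·1)=-3965/1407, b=Δ1−h1·(2M1+M2)/6=7646/1407
seg 2: a=3, c=M2/2=-2378/469, d=(M3−M2)/(6·2)=1565/1608, b=Δ2−h2·(2M2+M3)/6=5273/1407
seg 3: a=-2, c=M3/2=1443/1876, d=(M4−M3)/(6·2)=3259/5628, b=Δ3−h3·(2M3+M4)/6=-13661/2814
seg 4: a=-4, c=M4/2=7961/1876, d=(M5−M4)/(6·1)=-7961/5628, b=Δ4−h4·(2M4+M5)/6=14551/2814
t_q=17/2 → seg 4, τ=1/2; S=-4+14551/2814·τ+7961/1876·τ²+-7961/5628·τ³=-7961/15008

  seg 0: a=1 b=-6637/1407 c=0 d=529/1407
  seg 1: a=-3 b=7646/1407 c=1587/469 d=-3965/1407
  seg 2: a=3 b=5273/1407 c=-2378/469 d=1565/1608
  seg 3: a=-2 b=-13661/2814 c=1443/1876 d=3259/5628
  seg 4: a=-4 b=14551/2814 c=7961/1876 d=-7961/5628
S(17/2) = -7961/15008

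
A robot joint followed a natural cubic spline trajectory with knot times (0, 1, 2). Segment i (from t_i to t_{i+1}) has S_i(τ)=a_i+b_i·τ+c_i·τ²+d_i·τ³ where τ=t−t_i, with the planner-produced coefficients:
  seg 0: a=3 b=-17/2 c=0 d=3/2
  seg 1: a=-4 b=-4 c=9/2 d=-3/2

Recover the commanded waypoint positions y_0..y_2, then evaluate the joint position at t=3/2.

y_0=3 y_1=-4 y_2=-5
S(3/2) = -81/16

y_0 = S_0(0) = a_0 = 3
y_1 = S_1(0) = a_1 = -4
y_2 = S_1(1) = -5
t_q=3/2 is in segment 1 (τ=1/2); S_1(τ)=-81/16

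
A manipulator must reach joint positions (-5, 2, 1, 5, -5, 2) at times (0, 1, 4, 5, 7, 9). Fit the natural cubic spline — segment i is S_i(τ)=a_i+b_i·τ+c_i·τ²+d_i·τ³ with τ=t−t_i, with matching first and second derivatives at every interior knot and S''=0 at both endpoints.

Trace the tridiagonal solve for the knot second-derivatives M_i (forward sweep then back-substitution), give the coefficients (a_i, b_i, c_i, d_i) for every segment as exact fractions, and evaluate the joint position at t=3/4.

  seg 0: a=-5 b=59561/7068 c=0 d=-10085/7068
  seg 1: a=2 b=14653/3534 c=-10085/2356 d=2189/2356
  seg 2: a=1 b=25085/7068 c=2404/589 d=-25661/7068
  seg 3: a=5 b=2899/3534 c=-16045/2356 d=13783/7068
  seg 4: a=-5 b=-10673/3534 c=11521/2356 d=-11521/14136
S(3/4) = 108291/150784

Δ: Δ0=7, Δ1=-1/3, Δ2=4, Δ3=-5, Δ4=7/2
row 1: diag=8, rhs=-44; c'=3/8, d'=-11/2
row 2: denom=8−3·3/8=55/8; d'=(26−3·-11/2)/(55/8)=68/11
row 3: denom=6−1·8/55=322/55; d'=(-54−1·68/11)/(322/55)=-1655/161
row 4: denom=8−2·55/161=1178/161; d'=(51−2·-1655/161)/(1178/161)=11521/1178
back: M4=11521/1178
back: M3=-1655/161−55/161·11521/1178=-16045/1178
back: M2=68/11−8/55·-16045/1178=4808/589
back: M1=-11/2−3/8·4808/589=-10085/1178
M: M0=0, M1=-10085/1178, M2=4808/589, M3=-16045/1178, M4=11521/1178, M5=0
seg 0: a=-5, c=M0/2=0, d=(M1−M0)/(6·1)=-10085/7068, b=Δ0−h0·(2M0+M1)/6=59561/7068
seg 1: a=2, c=M1/2=-10085/2356, d=(M2−M1)/(6·3)=2189/2356, b=Δ1−h1·(2M1+M2)/6=14653/3534
seg 2: a=1, c=M2/2=2404/589, d=(M3−M2)/(6·1)=-25661/7068, b=Δ2−h2·(2M2+M3)/6=25085/7068
seg 3: a=5, c=M3/2=-16045/2356, d=(M4−M3)/(6·2)=13783/7068, b=Δ3−h3·(2M3+M4)/6=2899/3534
seg 4: a=-5, c=M4/2=11521/2356, d=(M5−M4)/(6·2)=-11521/14136, b=Δ4−h4·(2M4+M5)/6=-10673/3534
t_q=3/4 → seg 0, τ=3/4; S=-5+59561/7068·τ+0·τ²+-10085/7068·τ³=108291/150784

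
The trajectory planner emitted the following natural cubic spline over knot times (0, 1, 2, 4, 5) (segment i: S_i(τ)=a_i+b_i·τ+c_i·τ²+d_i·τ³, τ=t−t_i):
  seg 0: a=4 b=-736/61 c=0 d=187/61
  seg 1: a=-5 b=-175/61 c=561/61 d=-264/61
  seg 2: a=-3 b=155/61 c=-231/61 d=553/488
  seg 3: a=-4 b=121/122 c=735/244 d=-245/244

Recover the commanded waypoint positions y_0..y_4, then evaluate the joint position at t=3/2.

y_0=4 y_1=-5 y_2=-3 y_3=-4 y_4=-1
S(3/2) = -1141/244

y_0 = S_0(0) = a_0 = 4
y_1 = S_1(0) = a_1 = -5
y_2 = S_2(0) = a_2 = -3
y_3 = S_3(0) = a_3 = -4
y_4 = S_3(1) = -1
t_q=3/2 is in segment 1 (τ=1/2); S_1(τ)=-1141/244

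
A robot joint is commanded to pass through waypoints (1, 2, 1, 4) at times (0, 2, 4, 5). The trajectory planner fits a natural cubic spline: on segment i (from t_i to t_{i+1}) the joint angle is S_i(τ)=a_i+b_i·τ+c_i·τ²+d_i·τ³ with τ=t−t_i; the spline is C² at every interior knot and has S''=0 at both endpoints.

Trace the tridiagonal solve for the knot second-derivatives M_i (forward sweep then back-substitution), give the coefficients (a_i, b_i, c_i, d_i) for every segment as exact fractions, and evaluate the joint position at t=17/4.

  seg 0: a=1 b=12/11 c=0 d=-13/88
  seg 1: a=2 b=-15/22 c=-39/44 d=43/88
  seg 2: a=1 b=18/11 c=45/22 d=-15/22
S(17/4) = 2149/1408

Δ: Δ0=1/2, Δ1=-1/2, Δ2=3
row 1: diag=8, rhs=-6; c'=1/4, d'=-3/4
row 2: denom=6−2·1/4=11/2; d'=(21−2·-3/4)/(11/2)=45/11
back: M2=45/11
back: M1=-3/4−1/4·45/11=-39/22
M: M0=0, M1=-39/22, M2=45/11, M3=0
seg 0: a=1, c=M0/2=0, d=(M1−M0)/(6·2)=-13/88, b=Δ0−h0·(2M0+M1)/6=12/11
seg 1: a=2, c=M1/2=-39/44, d=(M2−M1)/(6·2)=43/88, b=Δ1−h1·(2M1+M2)/6=-15/22
seg 2: a=1, c=M2/2=45/22, d=(M3−M2)/(6·1)=-15/22, b=Δ2−h2·(2M2+M3)/6=18/11
t_q=17/4 → seg 2, τ=1/4; S=1+18/11·τ+45/22·τ²+-15/22·τ³=2149/1408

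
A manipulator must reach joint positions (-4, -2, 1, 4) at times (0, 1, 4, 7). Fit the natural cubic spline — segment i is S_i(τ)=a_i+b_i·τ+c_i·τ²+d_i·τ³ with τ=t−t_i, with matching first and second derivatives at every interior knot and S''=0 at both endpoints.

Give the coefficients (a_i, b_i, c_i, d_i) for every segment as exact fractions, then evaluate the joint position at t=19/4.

Δ: Δ0=2, Δ1=1, Δ2=1
row 1: diag=8, rhs=-6; c'=3/8, d'=-3/4
row 2: denom=12−3·3/8=87/8; d'=(0−3·-3/4)/(87/8)=6/29
back: M2=6/29
back: M1=-3/4−3/8·6/29=-24/29
M: M0=0, M1=-24/29, M2=6/29, M3=0
seg 0: a=-4, c=M0/2=0, d=(M1−M0)/(6·1)=-4/29, b=Δ0−h0·(2M0+M1)/6=62/29
seg 1: a=-2, c=M1/2=-12/29, d=(M2−M1)/(6·3)=5/87, b=Δ1−h1·(2M1+M2)/6=50/29
seg 2: a=1, c=M2/2=3/29, d=(M3−M2)/(6·3)=-1/87, b=Δ2−h2·(2M2+M3)/6=23/29
t_q=19/4 → seg 2, τ=3/4; S=1+23/29·τ+3/29·τ²+-1/87·τ³=3059/1856

  seg 0: a=-4 b=62/29 c=0 d=-4/29
  seg 1: a=-2 b=50/29 c=-12/29 d=5/87
  seg 2: a=1 b=23/29 c=3/29 d=-1/87
S(19/4) = 3059/1856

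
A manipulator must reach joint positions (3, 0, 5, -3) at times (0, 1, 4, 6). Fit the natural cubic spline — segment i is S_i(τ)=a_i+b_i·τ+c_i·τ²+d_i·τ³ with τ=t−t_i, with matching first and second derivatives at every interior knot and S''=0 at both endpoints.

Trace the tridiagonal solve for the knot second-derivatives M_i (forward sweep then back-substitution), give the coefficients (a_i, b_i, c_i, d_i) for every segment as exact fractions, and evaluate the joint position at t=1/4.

Δ: Δ0=-3, Δ1=5/3, Δ2=-4
row 1: diag=8, rhs=28; c'=3/8, d'=7/2
row 2: denom=10−3·3/8=71/8; d'=(-34−3·7/2)/(71/8)=-356/71
back: M2=-356/71
back: M1=7/2−3/8·-356/71=382/71
M: M0=0, M1=382/71, M2=-356/71, M3=0
seg 0: a=3, c=M0/2=0, d=(M1−M0)/(6·1)=191/213, b=Δ0−h0·(2M0+M1)/6=-830/213
seg 1: a=0, c=M1/2=191/71, d=(M2−M1)/(6·3)=-41/71, b=Δ1−h1·(2M1+M2)/6=-257/213
seg 2: a=5, c=M2/2=-178/71, d=(M3−M2)/(6·2)=89/213, b=Δ2−h2·(2M2+M3)/6=-140/213
t_q=1/4 → seg 0, τ=1/4; S=3+-830/213·τ+0·τ²+191/213·τ³=9269/4544

  seg 0: a=3 b=-830/213 c=0 d=191/213
  seg 1: a=0 b=-257/213 c=191/71 d=-41/71
  seg 2: a=5 b=-140/213 c=-178/71 d=89/213
S(1/4) = 9269/4544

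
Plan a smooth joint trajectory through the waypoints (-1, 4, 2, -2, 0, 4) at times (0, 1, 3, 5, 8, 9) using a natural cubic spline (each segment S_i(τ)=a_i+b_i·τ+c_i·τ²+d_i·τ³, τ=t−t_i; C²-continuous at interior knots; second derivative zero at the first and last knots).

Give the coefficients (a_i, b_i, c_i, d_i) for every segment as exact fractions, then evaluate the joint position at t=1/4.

Δ: Δ0=5, Δ1=-1, Δ2=-2, Δ3=2/3, Δ4=4
row 1: diag=6, rhs=-36; c'=1/3, d'=-6
row 2: denom=8−2·1/3=22/3; d'=(-6−2·-6)/(22/3)=9/11
row 3: denom=10−2·3/11=104/11; d'=(16−2·9/11)/(104/11)=79/52
row 4: denom=8−3·33/104=733/104; d'=(20−3·79/52)/(733/104)=1606/733
back: M4=1606/733
back: M3=79/52−33/104·1606/733=604/733
back: M2=9/11−3/11·604/733=435/733
back: M1=-6−1/3·435/733=-4543/733
M: M0=0, M1=-4543/733, M2=435/733, M3=604/733, M4=1606/733, M5=0
seg 0: a=-1, c=M0/2=0, d=(M1−M0)/(6·1)=-4543/4398, b=Δ0−h0·(2M0+M1)/6=26533/4398
seg 1: a=4, c=M1/2=-4543/1466, d=(M2−M1)/(6·2)=2489/4398, b=Δ1−h1·(2M1+M2)/6=6452/2199
seg 2: a=2, c=M2/2=435/1466, d=(M3−M2)/(6·2)=169/8796, b=Δ2−h2·(2M2+M3)/6=-5872/2199
seg 3: a=-2, c=M3/2=302/733, d=(M4−M3)/(6·3)=167/2199, b=Δ3−h3·(2M3+M4)/6=-2755/2199
seg 4: a=0, c=M4/2=803/733, d=(M5−M4)/(6·1)=-803/2199, b=Δ4−h4·(2M4+M5)/6=7190/2199
t_q=1/4 → seg 0, τ=1/4; S=-1+26533/4398·τ+0·τ²+-4543/4398·τ³=46171/93824

  seg 0: a=-1 b=26533/4398 c=0 d=-4543/4398
  seg 1: a=4 b=6452/2199 c=-4543/1466 d=2489/4398
  seg 2: a=2 b=-5872/2199 c=435/1466 d=169/8796
  seg 3: a=-2 b=-2755/2199 c=302/733 d=167/2199
  seg 4: a=0 b=7190/2199 c=803/733 d=-803/2199
S(1/4) = 46171/93824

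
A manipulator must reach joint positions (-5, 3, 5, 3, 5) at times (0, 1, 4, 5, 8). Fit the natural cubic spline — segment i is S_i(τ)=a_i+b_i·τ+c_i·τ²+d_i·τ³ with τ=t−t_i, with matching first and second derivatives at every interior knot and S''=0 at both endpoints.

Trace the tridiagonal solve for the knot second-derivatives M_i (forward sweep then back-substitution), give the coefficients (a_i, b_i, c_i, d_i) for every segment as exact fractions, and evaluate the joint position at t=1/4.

Δ: Δ0=8, Δ1=2/3, Δ2=-2, Δ3=2/3
row 1: diag=8, rhs=-44; c'=3/8, d'=-11/2
row 2: denom=8−3·3/8=55/8; d'=(-16−3·-11/2)/(55/8)=4/55
row 3: denom=8−1·8/55=432/55; d'=(16−1·4/55)/(432/55)=73/36
back: M3=73/36
back: M2=4/55−8/55·73/36=-2/9
back: M1=-11/2−3/8·-2/9=-65/12
M: M0=0, M1=-65/12, M2=-2/9, M3=73/36, M4=0
seg 0: a=-5, c=M0/2=0, d=(M1−M0)/(6·1)=-65/72, b=Δ0−h0·(2M0+M1)/6=641/72
seg 1: a=3, c=M1/2=-65/24, d=(M2−M1)/(6·3)=187/648, b=Δ1−h1·(2M1+M2)/6=223/36
seg 2: a=5, c=M2/2=-1/9, d=(M3−M2)/(6·1)=3/8, b=Δ2−h2·(2M2+M3)/6=-163/72
seg 3: a=3, c=M3/2=73/72, d=(M4−M3)/(6·3)=-73/648, b=Δ3−h3·(2M3+M4)/6=-49/36
t_q=1/4 → seg 0, τ=1/4; S=-5+641/72·τ+0·τ²+-65/72·τ³=-4283/1536

  seg 0: a=-5 b=641/72 c=0 d=-65/72
  seg 1: a=3 b=223/36 c=-65/24 d=187/648
  seg 2: a=5 b=-163/72 c=-1/9 d=3/8
  seg 3: a=3 b=-49/36 c=73/72 d=-73/648
S(1/4) = -4283/1536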